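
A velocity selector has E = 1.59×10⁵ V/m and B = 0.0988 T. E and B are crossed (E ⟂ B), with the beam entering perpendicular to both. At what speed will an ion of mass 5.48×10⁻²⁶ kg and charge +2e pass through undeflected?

v = 1.61×10⁶ m/s

Zero net Lorentz force requires |qE| = |q v×B|, i.e. E = vB.
v = E/B = 1.59×10⁵/0.0988 = 1.61×10⁶ m/s.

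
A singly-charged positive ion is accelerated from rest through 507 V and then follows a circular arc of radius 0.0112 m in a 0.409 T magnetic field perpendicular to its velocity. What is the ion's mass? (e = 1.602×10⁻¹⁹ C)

m ≈ 3.32×10⁻²⁷ kg

Combine |q|V = ½mv² and r = mv/(|q|B): eliminate v to get m = qB²r²/(2V).
m = (1.602×10⁻¹⁹)(0.409)²(0.0112)²/(2·507) ≈ 3.32×10⁻²⁷ kg.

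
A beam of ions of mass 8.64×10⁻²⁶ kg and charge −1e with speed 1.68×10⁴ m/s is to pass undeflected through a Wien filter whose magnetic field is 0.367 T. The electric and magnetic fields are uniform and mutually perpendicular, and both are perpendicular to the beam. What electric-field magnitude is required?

For straight-line motion qE = qvB, so E = vB.
E = 1.68×10⁴ × 0.367 = 6170 V/m.

E = 6170 V/m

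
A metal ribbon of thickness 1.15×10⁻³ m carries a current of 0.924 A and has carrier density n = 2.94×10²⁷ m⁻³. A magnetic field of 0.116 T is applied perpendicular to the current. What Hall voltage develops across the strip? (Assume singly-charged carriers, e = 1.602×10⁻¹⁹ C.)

V_H ≈ 1.98×10⁻⁷ V

V_H = IB/(n e t).
V_H = (0.924)(0.116)/((2.94×10²⁷)(1.602×10⁻¹⁹)(1.15×10⁻³)) ≈ 1.98×10⁻⁷ V.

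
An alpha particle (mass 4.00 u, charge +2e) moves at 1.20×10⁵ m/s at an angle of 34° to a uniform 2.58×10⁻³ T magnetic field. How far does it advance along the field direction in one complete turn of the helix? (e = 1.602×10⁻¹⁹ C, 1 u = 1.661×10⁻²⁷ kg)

v∥ = v cosθ = 1.20×10⁵·cos34° ≈ 9.948×10⁴ m/s.
T = 2πm/(|q|B) = 2π(6.644×10⁻²⁷)/((3.204×10⁻¹⁹)(2.58×10⁻³)) ≈ 5.050×10⁻⁵ s.
pitch = v∥ T = (9.948×10⁴)(5.050×10⁻⁵) ≈ 5.02 m.

p ≈ 5.02 m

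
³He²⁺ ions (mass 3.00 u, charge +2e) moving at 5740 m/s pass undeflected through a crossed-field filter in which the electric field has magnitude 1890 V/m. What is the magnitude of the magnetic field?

Balance of forces in the selector: qE = qvB ⇒ B = E/v.
B = 1890/5740 = 0.329 T.

B = 0.329 T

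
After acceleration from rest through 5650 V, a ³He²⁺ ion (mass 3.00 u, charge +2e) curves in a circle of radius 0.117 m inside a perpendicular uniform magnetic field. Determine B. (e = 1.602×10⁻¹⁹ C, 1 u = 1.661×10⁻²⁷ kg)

v = √(2|q|V/m) = √(2·3.204×10⁻¹⁹·5650/4.983×10⁻²⁷) ≈ 8.524×10⁵ m/s.
B = mv/(|q|r) = (4.983×10⁻²⁷)(8.524×10⁵)/((3.204×10⁻¹⁹)(0.117)) ≈ 0.113 T.

B ≈ 0.113 T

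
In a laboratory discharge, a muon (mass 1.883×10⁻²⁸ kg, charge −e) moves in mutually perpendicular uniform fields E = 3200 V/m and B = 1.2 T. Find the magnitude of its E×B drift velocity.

v_d ≈ 2700 m/s

The E×B drift speed is v_d = E/B.
v_d = 3200/1.2 = 2700 m/s.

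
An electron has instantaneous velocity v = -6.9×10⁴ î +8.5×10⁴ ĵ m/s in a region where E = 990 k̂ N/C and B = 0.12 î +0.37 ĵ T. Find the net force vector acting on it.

v×B = (0, 0, -3.57×10⁴) N/C.
E + v×B = (0, 0, -3.47×10⁴) N/C.
F = q(E + v×B) = (−1.602×10⁻¹⁹ C)·(0, 0, -3.47×10⁴) = (0, 0, 5.57×10⁻¹⁵) N.

F ≈ (0, 0, 5.57×10⁻¹⁵) N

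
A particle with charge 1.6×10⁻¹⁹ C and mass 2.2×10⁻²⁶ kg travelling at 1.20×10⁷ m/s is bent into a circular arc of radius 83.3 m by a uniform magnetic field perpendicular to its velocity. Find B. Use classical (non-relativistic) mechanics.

From |q|vB = mv²/r, B = mv/(|q|r).
B = (2.2×10⁻²⁶)(1.20×10⁷)/((1.6×10⁻¹⁹)(83.3)) ≈ 0.0198 T.

B ≈ 0.0198 T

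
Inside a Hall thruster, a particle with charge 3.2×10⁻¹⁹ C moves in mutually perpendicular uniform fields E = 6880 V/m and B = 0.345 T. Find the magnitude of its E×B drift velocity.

The steady drift has the magnetic force balancing the electric force, so v_d = E/B.
v_d = 6880/0.345 = 1.99×10⁴ m/s.

v_d ≈ 1.99×10⁴ m/s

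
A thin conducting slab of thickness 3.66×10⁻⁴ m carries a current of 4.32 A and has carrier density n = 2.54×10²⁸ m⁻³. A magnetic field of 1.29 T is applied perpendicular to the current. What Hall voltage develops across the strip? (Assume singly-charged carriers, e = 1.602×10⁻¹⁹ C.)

V_H = IB/(n e t).
V_H = (4.32)(1.29)/((2.54×10²⁸)(1.602×10⁻¹⁹)(3.66×10⁻⁴)) ≈ 3.74×10⁻⁶ V.

V_H ≈ 3.74×10⁻⁶ V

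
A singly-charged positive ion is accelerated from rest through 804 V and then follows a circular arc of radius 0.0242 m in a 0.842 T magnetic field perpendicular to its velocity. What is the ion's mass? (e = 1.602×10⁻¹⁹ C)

Combine |q|V = ½mv² and r = mv/(|q|B): eliminate v to get m = qB²r²/(2V).
m = (1.602×10⁻¹⁹)(0.842)²(0.0242)²/(2·804) ≈ 4.14×10⁻²⁶ kg.

m ≈ 4.14×10⁻²⁶ kg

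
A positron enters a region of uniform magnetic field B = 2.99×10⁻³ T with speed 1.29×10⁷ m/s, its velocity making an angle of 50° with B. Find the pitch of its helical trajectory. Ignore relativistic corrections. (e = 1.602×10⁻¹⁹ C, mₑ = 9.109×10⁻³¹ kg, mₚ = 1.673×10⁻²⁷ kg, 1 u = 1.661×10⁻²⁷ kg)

p ≈ 0.0991 m

v∥ = v cosθ = 1.29×10⁷·cos50° ≈ 8.292×10⁶ m/s.
T = 2πm/(|q|B) = 2π(9.109×10⁻³¹)/((1.602×10⁻¹⁹)(2.99×10⁻³)) ≈ 1.195×10⁻⁸ s.
pitch = v∥ T = (8.292×10⁶)(1.195×10⁻⁸) ≈ 0.0991 m.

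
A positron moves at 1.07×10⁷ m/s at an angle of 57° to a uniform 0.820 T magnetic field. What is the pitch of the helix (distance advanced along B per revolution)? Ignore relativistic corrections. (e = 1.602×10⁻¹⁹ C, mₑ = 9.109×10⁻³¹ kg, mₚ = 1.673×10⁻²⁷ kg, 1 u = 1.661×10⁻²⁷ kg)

v∥ = v cosθ = 1.07×10⁷·cos57° ≈ 5.828×10⁶ m/s.
T = 2πm/(|q|B) = 2π(9.109×10⁻³¹)/((1.602×10⁻¹⁹)(0.820)) ≈ 4.357×10⁻¹¹ s.
pitch = v∥ T = (5.828×10⁶)(4.357×10⁻¹¹) ≈ 2.54×10⁻⁴ m.

p ≈ 2.54×10⁻⁴ m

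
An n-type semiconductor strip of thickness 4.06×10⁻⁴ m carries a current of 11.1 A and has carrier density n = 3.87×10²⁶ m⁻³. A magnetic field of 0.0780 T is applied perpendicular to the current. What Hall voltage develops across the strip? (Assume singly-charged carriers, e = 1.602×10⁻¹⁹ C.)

V_H ≈ 3.44×10⁻⁵ V

V_H = IB/(n e t).
V_H = (11.1)(0.0780)/((3.87×10²⁶)(1.602×10⁻¹⁹)(4.06×10⁻⁴)) ≈ 3.44×10⁻⁵ V.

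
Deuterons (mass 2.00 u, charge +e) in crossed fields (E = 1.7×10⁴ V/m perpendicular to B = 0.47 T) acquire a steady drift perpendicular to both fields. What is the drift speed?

v_d ≈ 3.6×10⁴ m/s

The E×B drift speed is v_d = E/B.
v_d = 1.7×10⁴/0.47 = 3.6×10⁴ m/s.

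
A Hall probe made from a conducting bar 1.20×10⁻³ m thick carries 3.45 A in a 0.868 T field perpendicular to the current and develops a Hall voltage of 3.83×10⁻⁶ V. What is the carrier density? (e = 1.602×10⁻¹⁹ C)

n ≈ 4.07×10²⁷ m⁻³

From V_H = IB/(n e t), n = IB/(V_H e t).
n = (3.45)(0.868)/((3.83×10⁻⁶)(1.602×10⁻¹⁹)(1.20×10⁻³)) ≈ 4.07×10²⁷ m⁻³.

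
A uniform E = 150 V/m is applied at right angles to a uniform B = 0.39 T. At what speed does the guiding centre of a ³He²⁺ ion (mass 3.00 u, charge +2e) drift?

v_d ≈ 380 m/s

The steady drift has the magnetic force balancing the electric force, so v_d = E/B.
v_d = 150/0.39 = 380 m/s.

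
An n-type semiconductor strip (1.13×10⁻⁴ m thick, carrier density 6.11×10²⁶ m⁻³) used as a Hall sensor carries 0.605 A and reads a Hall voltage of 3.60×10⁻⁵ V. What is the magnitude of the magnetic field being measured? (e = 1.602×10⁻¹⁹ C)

From V_H = IB/(n e t), B = V_H n e t / I.
B = (3.60×10⁻⁵)(6.11×10²⁶)(1.602×10⁻¹⁹)(1.13×10⁻⁴)/0.605 ≈ 0.658 T.

B ≈ 0.658 T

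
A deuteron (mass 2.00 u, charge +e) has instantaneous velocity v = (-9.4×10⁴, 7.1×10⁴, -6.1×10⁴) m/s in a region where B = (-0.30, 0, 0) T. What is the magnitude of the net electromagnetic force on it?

|F| ≈ 4.50×10⁻¹⁵ N

v×B = (0, 1.83×10⁴, 2.13×10⁴) N/C.
F = q v×B = (1.602×10⁻¹⁹ C)·(0, 1.83×10⁴, 2.13×10⁴) = (0, 2.93×10⁻¹⁵, 3.41×10⁻¹⁵) N.
|F| = 4.50×10⁻¹⁵ N.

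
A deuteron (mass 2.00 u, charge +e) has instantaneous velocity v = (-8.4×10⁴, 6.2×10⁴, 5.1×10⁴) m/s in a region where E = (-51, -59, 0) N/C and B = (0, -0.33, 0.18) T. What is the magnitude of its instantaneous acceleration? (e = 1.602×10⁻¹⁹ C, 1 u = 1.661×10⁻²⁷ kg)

v×B = (2.80×10⁴, 1.51×10⁴, 2.77×10⁴) N/C.
E + v×B = (2.79×10⁴, 1.51×10⁴, 2.77×10⁴) N/C.
F = q(E + v×B) = (1.602×10⁻¹⁹ C)·(2.79×10⁴, 1.51×10⁴, 2.77×10⁴) = (4.48×10⁻¹⁵, 2.41×10⁻¹⁵, 4.44×10⁻¹⁵) N.
|a| = |F|/m = 6.751×10⁻¹⁵/3.322×10⁻²⁷ ≈ 2.03×10¹² m/s².

|a| ≈ 2.03×10¹² m/s²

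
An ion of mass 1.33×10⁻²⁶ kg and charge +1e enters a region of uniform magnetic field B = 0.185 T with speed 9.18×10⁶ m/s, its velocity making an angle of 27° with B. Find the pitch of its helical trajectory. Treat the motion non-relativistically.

p ≈ 23.1 m

v∥ = v cosθ = 9.18×10⁶·cos27° ≈ 8.179×10⁶ m/s.
T = 2πm/(|q|B) = 2π(1.33×10⁻²⁶)/((1.602×10⁻¹⁹)(0.185)) ≈ 2.820×10⁻⁶ s.
pitch = v∥ T = (8.179×10⁶)(2.820×10⁻⁶) ≈ 23.1 m.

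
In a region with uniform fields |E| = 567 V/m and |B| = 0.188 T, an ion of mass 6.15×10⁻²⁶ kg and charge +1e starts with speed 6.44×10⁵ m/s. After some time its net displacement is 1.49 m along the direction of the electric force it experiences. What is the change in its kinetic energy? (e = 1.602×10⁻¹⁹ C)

The magnetic force is always ⟂ v and does no work; only the electric force changes KE.
ΔKE = F_E · d = |q|E d = (1.602×10⁻¹⁹)(567)(1.49) ≈ 1.35×10⁻¹⁶ J.

ΔKE ≈ 1.35×10⁻¹⁶ J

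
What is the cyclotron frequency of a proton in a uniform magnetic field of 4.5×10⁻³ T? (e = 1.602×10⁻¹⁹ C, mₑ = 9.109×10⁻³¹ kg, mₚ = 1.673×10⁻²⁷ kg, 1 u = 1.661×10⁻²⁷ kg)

f = |q|B/(2πm).
f = (1.602×10⁻¹⁹)(4.5×10⁻³)/(2π·1.673×10⁻²⁷) ≈ 6.9×10⁴ Hz.

f ≈ 6.9×10⁴ Hz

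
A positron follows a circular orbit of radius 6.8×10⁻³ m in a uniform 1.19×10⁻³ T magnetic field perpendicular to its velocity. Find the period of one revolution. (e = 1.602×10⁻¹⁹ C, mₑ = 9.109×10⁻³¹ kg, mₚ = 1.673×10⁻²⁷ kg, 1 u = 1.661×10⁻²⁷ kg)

The cyclotron period depends only on m, q, B: T = 2πm/(|q|B).
T = 2π(9.109×10⁻³¹)/((1.602×10⁻¹⁹)(1.19×10⁻³)) ≈ 3.00×10⁻⁸ s.

T ≈ 3.00×10⁻⁸ s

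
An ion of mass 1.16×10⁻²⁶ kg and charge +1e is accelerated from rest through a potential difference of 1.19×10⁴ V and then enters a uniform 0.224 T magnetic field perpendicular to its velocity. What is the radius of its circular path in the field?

Acceleration: |q|V = ½mv² ⇒ v = √(2|q|V/m) = √(2·1.602×10⁻¹⁹·1.19×10⁴/1.16×10⁻²⁶) ≈ 5.733×10⁵ m/s.
In the field: r = mv/(|q|B) = (1.16×10⁻²⁶)(5.733×10⁵)/((1.602×10⁻¹⁹)(0.224)) ≈ 0.185 m.

r ≈ 0.185 m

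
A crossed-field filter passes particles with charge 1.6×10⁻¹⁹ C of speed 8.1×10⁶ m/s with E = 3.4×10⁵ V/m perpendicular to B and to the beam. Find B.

Balance of forces in the selector: qE = qvB ⇒ B = E/v.
B = 3.4×10⁵/8.1×10⁶ = 0.042 T.

B = 0.042 T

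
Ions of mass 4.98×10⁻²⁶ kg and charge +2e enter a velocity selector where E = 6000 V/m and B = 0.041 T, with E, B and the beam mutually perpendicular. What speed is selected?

For undeflected motion the electric and magnetic forces balance: qE = qvB.
v = E/B = 6000/0.041 = 1.5×10⁵ m/s.

v = 1.5×10⁵ m/s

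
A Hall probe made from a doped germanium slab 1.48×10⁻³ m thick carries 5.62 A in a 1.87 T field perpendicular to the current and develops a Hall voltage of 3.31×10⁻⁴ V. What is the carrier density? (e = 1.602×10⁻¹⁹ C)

n ≈ 1.34×10²⁶ m⁻³

From V_H = IB/(n e t), n = IB/(V_H e t).
n = (5.62)(1.87)/((3.31×10⁻⁴)(1.602×10⁻¹⁹)(1.48×10⁻³)) ≈ 1.34×10²⁶ m⁻³.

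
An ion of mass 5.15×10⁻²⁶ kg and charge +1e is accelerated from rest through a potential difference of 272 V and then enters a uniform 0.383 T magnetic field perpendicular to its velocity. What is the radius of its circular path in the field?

Acceleration: |q|V = ½mv² ⇒ v = √(2|q|V/m) = √(2·1.602×10⁻¹⁹·272/5.15×10⁻²⁶) ≈ 4.114×10⁴ m/s.
In the field: r = mv/(|q|B) = (5.15×10⁻²⁶)(4.114×10⁴)/((1.602×10⁻¹⁹)(0.383)) ≈ 0.0345 m.

r ≈ 0.0345 m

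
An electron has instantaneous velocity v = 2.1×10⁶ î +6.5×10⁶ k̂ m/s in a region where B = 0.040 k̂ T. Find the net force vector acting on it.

F ≈ (0, 1.35×10⁻¹⁴, 0) N

v×B = (0, -8.40×10⁴, 0) N/C.
F = q v×B = (−1.602×10⁻¹⁹ C)·(0, -8.40×10⁴, 0) = (0, 1.35×10⁻¹⁴, 0) N.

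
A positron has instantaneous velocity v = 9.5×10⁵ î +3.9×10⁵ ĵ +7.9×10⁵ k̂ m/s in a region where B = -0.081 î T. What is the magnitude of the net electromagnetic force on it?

v×B = (0, -6.40×10⁴, 3.16×10⁴) N/C.
F = q v×B = (1.602×10⁻¹⁹ C)·(0, -6.40×10⁴, 3.16×10⁴) = (0, -1.03×10⁻¹⁴, 5.06×10⁻¹⁵) N.
|F| = 1.14×10⁻¹⁴ N.

|F| ≈ 1.14×10⁻¹⁴ N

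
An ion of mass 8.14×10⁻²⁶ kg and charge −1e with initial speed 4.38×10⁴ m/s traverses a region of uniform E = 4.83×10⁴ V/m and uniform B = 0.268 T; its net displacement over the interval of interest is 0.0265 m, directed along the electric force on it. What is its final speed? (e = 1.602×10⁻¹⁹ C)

v_f ≈ 8.34×10⁴ m/s

B does no work; ΔKE = |q|E d.
½mv_f² = ½mv₀² + |q|Ed = ½(8.14×10⁻²⁶)(4.38×10⁴)² + (1.602×10⁻¹⁹)(4.83×10⁴)(0.0265) ≈ 7.808×10⁻¹⁷ J + 2.050×10⁻¹⁶ J ≈ 2.831×10⁻¹⁶ J.
v_f = √(2·2.831×10⁻¹⁶/8.14×10⁻²⁶) ≈ 8.34×10⁴ m/s.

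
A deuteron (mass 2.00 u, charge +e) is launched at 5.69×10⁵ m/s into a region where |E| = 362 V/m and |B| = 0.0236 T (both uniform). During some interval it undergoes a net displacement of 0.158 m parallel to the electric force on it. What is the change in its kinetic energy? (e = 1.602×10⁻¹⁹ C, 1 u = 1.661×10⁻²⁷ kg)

ΔKE ≈ 9.16×10⁻¹⁸ J

The magnetic force is always ⟂ v and does no work; only the electric force changes KE.
ΔKE = F_E · d = |q|E d = (1.602×10⁻¹⁹)(362)(0.158) ≈ 9.16×10⁻¹⁸ J.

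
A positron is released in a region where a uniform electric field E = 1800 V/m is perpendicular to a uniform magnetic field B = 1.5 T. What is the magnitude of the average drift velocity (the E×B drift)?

In crossed fields the guiding centre drifts at v_d = |E×B|/B² = E/B, independent of charge and mass.
v_d = 1800/1.5 = 1200 m/s.

v_d ≈ 1200 m/s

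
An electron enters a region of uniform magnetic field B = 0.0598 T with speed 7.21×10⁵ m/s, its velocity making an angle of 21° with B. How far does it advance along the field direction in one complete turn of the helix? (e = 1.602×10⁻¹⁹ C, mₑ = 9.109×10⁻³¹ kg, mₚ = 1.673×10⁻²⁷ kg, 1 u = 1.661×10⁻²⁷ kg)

p ≈ 4.02×10⁻⁴ m

v∥ = v cosθ = 7.21×10⁵·cos21° ≈ 6.731×10⁵ m/s.
T = 2πm/(|q|B) = 2π(9.109×10⁻³¹)/((1.602×10⁻¹⁹)(0.0598)) ≈ 5.974×10⁻¹⁰ s.
pitch = v∥ T = (6.731×10⁵)(5.974×10⁻¹⁰) ≈ 4.02×10⁻⁴ m.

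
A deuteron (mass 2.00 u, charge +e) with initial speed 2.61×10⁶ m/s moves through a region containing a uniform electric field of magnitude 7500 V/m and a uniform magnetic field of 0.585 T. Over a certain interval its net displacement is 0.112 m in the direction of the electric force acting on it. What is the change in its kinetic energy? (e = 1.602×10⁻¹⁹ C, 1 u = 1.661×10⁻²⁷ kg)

ΔKE ≈ 1.35×10⁻¹⁶ J

The magnetic force is always ⟂ v and does no work; only the electric force changes KE.
ΔKE = F_E · d = |q|E d = (1.602×10⁻¹⁹)(7500)(0.112) ≈ 1.35×10⁻¹⁶ J.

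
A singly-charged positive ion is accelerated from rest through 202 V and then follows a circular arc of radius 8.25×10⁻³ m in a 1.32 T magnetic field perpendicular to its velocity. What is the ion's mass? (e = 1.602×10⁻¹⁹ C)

Combine |q|V = ½mv² and r = mv/(|q|B): eliminate v to get m = qB²r²/(2V).
m = (1.602×10⁻¹⁹)(1.32)²(8.25×10⁻³)²/(2·202) ≈ 4.70×10⁻²⁶ kg.

m ≈ 4.70×10⁻²⁶ kg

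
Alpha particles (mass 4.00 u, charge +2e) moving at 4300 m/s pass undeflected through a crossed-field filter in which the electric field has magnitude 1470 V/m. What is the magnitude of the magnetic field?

B = 0.342 T

Balance of forces in the selector: qE = qvB ⇒ B = E/v.
B = 1470/4300 = 0.342 T.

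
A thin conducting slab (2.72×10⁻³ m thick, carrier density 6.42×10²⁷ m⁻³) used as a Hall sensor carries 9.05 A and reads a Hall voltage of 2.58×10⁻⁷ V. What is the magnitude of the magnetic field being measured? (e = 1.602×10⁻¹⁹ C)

B ≈ 0.0798 T

From V_H = IB/(n e t), B = V_H n e t / I.
B = (2.58×10⁻⁷)(6.42×10²⁷)(1.602×10⁻¹⁹)(2.72×10⁻³)/9.05 ≈ 0.0798 T.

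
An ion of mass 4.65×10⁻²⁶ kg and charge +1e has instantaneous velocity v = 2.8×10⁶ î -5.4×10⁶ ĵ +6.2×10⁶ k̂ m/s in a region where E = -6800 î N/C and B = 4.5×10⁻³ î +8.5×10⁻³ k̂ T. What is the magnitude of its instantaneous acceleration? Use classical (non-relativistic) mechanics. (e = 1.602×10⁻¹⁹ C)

v×B = (-4.59×10⁴, 4100, 2.43×10⁴) N/C.
E + v×B = (-5.27×10⁴, 4100, 2.43×10⁴) N/C.
F = q(E + v×B) = (1.602×10⁻¹⁹ C)·(-5.27×10⁴, 4100, 2.43×10⁴) = (-8.44×10⁻¹⁵, 6.57×10⁻¹⁶, 3.89×10⁻¹⁵) N.
|a| = |F|/m = 9.320×10⁻¹⁵/4.65×10⁻²⁶ ≈ 2.00×10¹¹ m/s².

|a| ≈ 2.00×10¹¹ m/s²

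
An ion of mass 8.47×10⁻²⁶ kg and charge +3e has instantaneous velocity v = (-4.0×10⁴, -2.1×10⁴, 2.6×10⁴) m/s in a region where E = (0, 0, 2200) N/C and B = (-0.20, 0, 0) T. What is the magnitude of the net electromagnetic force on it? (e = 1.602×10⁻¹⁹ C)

v×B = (0, -5200, -4200) N/C.
E + v×B = (0, -5200, -2000) N/C.
F = q(E + v×B) = (4.806×10⁻¹⁹ C)·(0, -5200, -2000) = (0, -2.50×10⁻¹⁵, -9.61×10⁻¹⁶) N.
|F| = 2.68×10⁻¹⁵ N.

|F| ≈ 2.68×10⁻¹⁵ N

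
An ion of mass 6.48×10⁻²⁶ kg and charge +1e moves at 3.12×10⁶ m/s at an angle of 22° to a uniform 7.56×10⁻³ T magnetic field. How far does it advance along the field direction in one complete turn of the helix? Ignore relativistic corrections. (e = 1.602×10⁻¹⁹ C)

p ≈ 973 m

v∥ = v cosθ = 3.12×10⁶·cos22° ≈ 2.893×10⁶ m/s.
T = 2πm/(|q|B) = 2π(6.48×10⁻²⁶)/((1.602×10⁻¹⁹)(7.56×10⁻³)) ≈ 3.362×10⁻⁴ s.
pitch = v∥ T = (2.893×10⁶)(3.362×10⁻⁴) ≈ 973 m.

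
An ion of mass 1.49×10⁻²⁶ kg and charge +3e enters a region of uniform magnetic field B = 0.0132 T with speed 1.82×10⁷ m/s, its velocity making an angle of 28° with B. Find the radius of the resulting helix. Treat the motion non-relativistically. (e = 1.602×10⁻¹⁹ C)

v⊥ = v sinθ = 1.82×10⁷·sin28° ≈ 8.544×10⁶ m/s.
r = m v⊥/(|q|B) = (1.49×10⁻²⁶)(8.544×10⁶)/((4.806×10⁻¹⁹)(0.0132)) ≈ 20.1 m.

r ≈ 20.1 m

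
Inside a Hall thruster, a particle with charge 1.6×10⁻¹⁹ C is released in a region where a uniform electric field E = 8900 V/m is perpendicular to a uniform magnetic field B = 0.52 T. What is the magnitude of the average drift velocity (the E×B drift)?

v_d ≈ 1.7×10⁴ m/s

The steady drift has the magnetic force balancing the electric force, so v_d = E/B.
v_d = 8900/0.52 = 1.7×10⁴ m/s.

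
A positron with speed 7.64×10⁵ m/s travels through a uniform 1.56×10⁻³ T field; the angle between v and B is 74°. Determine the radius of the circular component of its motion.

v⊥ = v sinθ = 7.64×10⁵·sin74° ≈ 7.344×10⁵ m/s.
r = m v⊥/(|q|B) = (9.109×10⁻³¹)(7.344×10⁵)/((1.602×10⁻¹⁹)(1.56×10⁻³)) ≈ 2.68×10⁻³ m.

r ≈ 2.68×10⁻³ m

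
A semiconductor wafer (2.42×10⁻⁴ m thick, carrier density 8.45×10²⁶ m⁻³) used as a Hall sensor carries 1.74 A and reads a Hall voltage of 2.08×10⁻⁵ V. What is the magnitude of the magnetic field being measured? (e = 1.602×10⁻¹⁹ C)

From V_H = IB/(n e t), B = V_H n e t / I.
B = (2.08×10⁻⁵)(8.45×10²⁶)(1.602×10⁻¹⁹)(2.42×10⁻⁴)/1.74 ≈ 0.392 T.

B ≈ 0.392 T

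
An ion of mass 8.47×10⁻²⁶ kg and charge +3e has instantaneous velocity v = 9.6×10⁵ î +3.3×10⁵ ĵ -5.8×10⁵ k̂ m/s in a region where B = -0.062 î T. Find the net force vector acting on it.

F ≈ (0, 1.73×10⁻¹⁴, 9.83×10⁻¹⁵) N

v×B = (0, 3.60×10⁴, 2.05×10⁴) N/C.
F = q v×B = (4.806×10⁻¹⁹ C)·(0, 3.60×10⁴, 2.05×10⁴) = (0, 1.73×10⁻¹⁴, 9.83×10⁻¹⁵) N.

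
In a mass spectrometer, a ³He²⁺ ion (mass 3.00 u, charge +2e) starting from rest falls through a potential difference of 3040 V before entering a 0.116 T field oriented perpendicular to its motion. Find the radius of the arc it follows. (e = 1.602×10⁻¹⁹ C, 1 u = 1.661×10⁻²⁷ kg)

r ≈ 0.0838 m

Acceleration: |q|V = ½mv² ⇒ v = √(2|q|V/m) = √(2·3.204×10⁻¹⁹·3040/4.983×10⁻²⁷) ≈ 6.252×10⁵ m/s.
In the field: r = mv/(|q|B) = (4.983×10⁻²⁷)(6.252×10⁵)/((3.204×10⁻¹⁹)(0.116)) ≈ 0.0838 m.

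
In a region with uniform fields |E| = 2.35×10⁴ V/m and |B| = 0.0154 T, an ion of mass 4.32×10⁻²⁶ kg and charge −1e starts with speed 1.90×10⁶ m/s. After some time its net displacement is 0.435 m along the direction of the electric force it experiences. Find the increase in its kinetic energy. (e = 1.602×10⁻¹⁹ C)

ΔKE ≈ 1.64×10⁻¹⁵ J

The magnetic force is always ⟂ v and does no work; only the electric force changes KE.
ΔKE = F_E · d = |q|E d = (1.602×10⁻¹⁹)(2.35×10⁴)(0.435) ≈ 1.64×10⁻¹⁵ J.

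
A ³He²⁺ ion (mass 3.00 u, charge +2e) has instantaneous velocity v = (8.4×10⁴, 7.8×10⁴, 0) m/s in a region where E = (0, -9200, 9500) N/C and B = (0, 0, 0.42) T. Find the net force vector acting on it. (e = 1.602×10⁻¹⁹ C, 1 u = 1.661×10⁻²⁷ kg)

F ≈ (1.05×10⁻¹⁴, -1.43×10⁻¹⁴, 3.04×10⁻¹⁵) N

v×B = (3.28×10⁴, -3.53×10⁴, 0) N/C.
E + v×B = (3.28×10⁴, -4.45×10⁴, 9500) N/C.
F = q(E + v×B) = (3.204×10⁻¹⁹ C)·(3.28×10⁴, -4.45×10⁴, 9500) = (1.05×10⁻¹⁴, -1.43×10⁻¹⁴, 3.04×10⁻¹⁵) N.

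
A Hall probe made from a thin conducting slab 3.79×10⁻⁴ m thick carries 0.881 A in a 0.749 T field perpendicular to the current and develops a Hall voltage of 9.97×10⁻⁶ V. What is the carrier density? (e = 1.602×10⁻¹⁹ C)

From V_H = IB/(n e t), n = IB/(V_H e t).
n = (0.881)(0.749)/((9.97×10⁻⁶)(1.602×10⁻¹⁹)(3.79×10⁻⁴)) ≈ 1.09×10²⁷ m⁻³.

n ≈ 1.09×10²⁷ m⁻³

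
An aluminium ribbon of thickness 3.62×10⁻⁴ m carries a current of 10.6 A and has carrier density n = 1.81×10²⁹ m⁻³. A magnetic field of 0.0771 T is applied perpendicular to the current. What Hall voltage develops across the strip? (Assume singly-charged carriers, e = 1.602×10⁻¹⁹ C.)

V_H = IB/(n e t).
V_H = (10.6)(0.0771)/((1.81×10²⁹)(1.602×10⁻¹⁹)(3.62×10⁻⁴)) ≈ 7.79×10⁻⁸ V.

V_H ≈ 7.79×10⁻⁸ V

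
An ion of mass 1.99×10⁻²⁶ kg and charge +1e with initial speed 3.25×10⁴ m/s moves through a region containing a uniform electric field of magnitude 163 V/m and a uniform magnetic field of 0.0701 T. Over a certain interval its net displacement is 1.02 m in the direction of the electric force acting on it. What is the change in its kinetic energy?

ΔKE ≈ 2.66×10⁻¹⁷ J

The magnetic force is always ⟂ v and does no work; only the electric force changes KE.
ΔKE = F_E · d = |q|E d = (1.602×10⁻¹⁹)(163)(1.02) ≈ 2.66×10⁻¹⁷ J.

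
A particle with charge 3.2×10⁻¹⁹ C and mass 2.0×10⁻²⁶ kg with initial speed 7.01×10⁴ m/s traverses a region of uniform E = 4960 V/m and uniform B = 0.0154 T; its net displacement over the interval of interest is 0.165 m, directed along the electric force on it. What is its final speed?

v_f ≈ 1.76×10⁵ m/s

B does no work; ΔKE = |q|E d.
½mv_f² = ½mv₀² + |q|Ed = ½(2.0×10⁻²⁶)(7.01×10⁴)² + (3.2×10⁻¹⁹)(4960)(0.165) ≈ 4.914×10⁻¹⁷ J + 2.619×10⁻¹⁶ J ≈ 3.110×10⁻¹⁶ J.
v_f = √(2·3.110×10⁻¹⁶/2.0×10⁻²⁶) ≈ 1.76×10⁵ m/s.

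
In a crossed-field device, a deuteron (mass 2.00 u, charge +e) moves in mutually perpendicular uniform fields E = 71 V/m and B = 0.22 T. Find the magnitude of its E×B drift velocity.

The E×B drift speed is v_d = E/B.
v_d = 71/0.22 = 320 m/s.

v_d ≈ 320 m/s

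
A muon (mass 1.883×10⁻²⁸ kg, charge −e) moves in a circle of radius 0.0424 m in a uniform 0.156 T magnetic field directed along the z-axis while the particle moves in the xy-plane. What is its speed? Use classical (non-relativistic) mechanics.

From |q|vB = mv²/r, v = |q|Br/m.
v = (1.602×10⁻¹⁹)(0.156)(0.0424)/1.883×10⁻²⁸ ≈ 5.63×10⁶ m/s.

v ≈ 5.63×10⁶ m/s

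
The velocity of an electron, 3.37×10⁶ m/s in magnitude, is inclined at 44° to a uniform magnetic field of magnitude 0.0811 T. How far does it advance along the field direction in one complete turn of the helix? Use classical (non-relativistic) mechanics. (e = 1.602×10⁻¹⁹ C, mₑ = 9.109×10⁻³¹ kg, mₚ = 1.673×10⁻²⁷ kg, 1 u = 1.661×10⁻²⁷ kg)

p ≈ 1.07×10⁻³ m

v∥ = v cosθ = 3.37×10⁶·cos44° ≈ 2.424×10⁶ m/s.
T = 2πm/(|q|B) = 2π(9.109×10⁻³¹)/((1.602×10⁻¹⁹)(0.0811)) ≈ 4.405×10⁻¹⁰ s.
pitch = v∥ T = (2.424×10⁶)(4.405×10⁻¹⁰) ≈ 1.07×10⁻³ m.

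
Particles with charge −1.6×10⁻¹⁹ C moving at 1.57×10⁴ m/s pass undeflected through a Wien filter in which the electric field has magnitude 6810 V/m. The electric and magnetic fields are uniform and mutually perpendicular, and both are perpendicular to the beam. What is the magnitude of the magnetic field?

Balance of forces in the selector: qE = qvB ⇒ B = E/v.
B = 6810/1.57×10⁴ = 0.434 T.

B = 0.434 T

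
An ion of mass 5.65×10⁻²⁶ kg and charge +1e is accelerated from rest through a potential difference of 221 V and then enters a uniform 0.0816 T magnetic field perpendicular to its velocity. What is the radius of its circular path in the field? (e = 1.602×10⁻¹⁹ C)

Acceleration: |q|V = ½mv² ⇒ v = √(2|q|V/m) = √(2·1.602×10⁻¹⁹·221/5.65×10⁻²⁶) ≈ 3.540×10⁴ m/s.
In the field: r = mv/(|q|B) = (5.65×10⁻²⁶)(3.540×10⁴)/((1.602×10⁻¹⁹)(0.0816)) ≈ 0.153 m.

r ≈ 0.153 m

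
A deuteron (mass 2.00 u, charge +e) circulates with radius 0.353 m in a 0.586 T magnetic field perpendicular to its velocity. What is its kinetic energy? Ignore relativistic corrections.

KE ≈ 1.65×10⁻¹³ J

v = |q|Br/m, then KE = ½mv² = (qBr)²/(2m).
v = (1.602×10⁻¹⁹)(0.586)(0.353)/3.322×10⁻²⁷ ≈ 9.976×10⁶ m/s.
KE = ½(3.322×10⁻²⁷)(9.976×10⁶)² ≈ 1.65×10⁻¹³ J.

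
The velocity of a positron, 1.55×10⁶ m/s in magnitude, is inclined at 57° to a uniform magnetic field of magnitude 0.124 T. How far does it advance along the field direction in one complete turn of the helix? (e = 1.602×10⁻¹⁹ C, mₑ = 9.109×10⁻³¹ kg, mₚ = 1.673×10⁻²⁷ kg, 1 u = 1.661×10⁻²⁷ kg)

v∥ = v cosθ = 1.55×10⁶·cos57° ≈ 8.442×10⁵ m/s.
T = 2πm/(|q|B) = 2π(9.109×10⁻³¹)/((1.602×10⁻¹⁹)(0.124)) ≈ 2.881×10⁻¹⁰ s.
pitch = v∥ T = (8.442×10⁵)(2.881×10⁻¹⁰) ≈ 2.43×10⁻⁴ m.

p ≈ 2.43×10⁻⁴ m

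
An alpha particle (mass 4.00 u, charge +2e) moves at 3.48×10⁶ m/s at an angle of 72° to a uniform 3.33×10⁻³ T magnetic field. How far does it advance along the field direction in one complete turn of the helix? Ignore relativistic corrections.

p ≈ 42.1 m

v∥ = v cosθ = 3.48×10⁶·cos72° ≈ 1.075×10⁶ m/s.
T = 2πm/(|q|B) = 2π(6.644×10⁻²⁷)/((3.204×10⁻¹⁹)(3.33×10⁻³)) ≈ 3.913×10⁻⁵ s.
pitch = v∥ T = (1.075×10⁶)(3.913×10⁻⁵) ≈ 42.1 m.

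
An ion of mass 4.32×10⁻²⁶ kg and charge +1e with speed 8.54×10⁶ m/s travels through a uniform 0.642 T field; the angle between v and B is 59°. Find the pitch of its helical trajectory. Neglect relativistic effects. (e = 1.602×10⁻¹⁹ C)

p ≈ 11.6 m

v∥ = v cosθ = 8.54×10⁶·cos59° ≈ 4.398×10⁶ m/s.
T = 2πm/(|q|B) = 2π(4.32×10⁻²⁶)/((1.602×10⁻¹⁹)(0.642)) ≈ 2.639×10⁻⁶ s.
pitch = v∥ T = (4.398×10⁶)(2.639×10⁻⁶) ≈ 11.6 m.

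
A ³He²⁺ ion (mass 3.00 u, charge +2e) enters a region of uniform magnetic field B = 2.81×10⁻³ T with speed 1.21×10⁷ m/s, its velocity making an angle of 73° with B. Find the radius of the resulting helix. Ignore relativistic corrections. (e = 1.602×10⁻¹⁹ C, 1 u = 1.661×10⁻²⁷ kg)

r ≈ 64.0 m

v⊥ = v sinθ = 1.21×10⁷·sin73° ≈ 1.157×10⁷ m/s.
r = m v⊥/(|q|B) = (4.983×10⁻²⁷)(1.157×10⁷)/((3.204×10⁻¹⁹)(2.81×10⁻³)) ≈ 64.0 m.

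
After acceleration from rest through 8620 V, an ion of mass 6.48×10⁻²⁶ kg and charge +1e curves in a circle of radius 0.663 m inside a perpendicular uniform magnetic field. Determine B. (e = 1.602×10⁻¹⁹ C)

v = √(2|q|V/m) = √(2·1.602×10⁻¹⁹·8620/6.48×10⁻²⁶) ≈ 2.064×10⁵ m/s.
B = mv/(|q|r) = (6.48×10⁻²⁶)(2.064×10⁵)/((1.602×10⁻¹⁹)(0.663)) ≈ 0.126 T.

B ≈ 0.126 T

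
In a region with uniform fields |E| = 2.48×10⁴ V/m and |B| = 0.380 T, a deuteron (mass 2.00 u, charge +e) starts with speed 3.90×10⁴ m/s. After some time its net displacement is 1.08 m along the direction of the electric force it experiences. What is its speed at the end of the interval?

v_f ≈ 1.61×10⁶ m/s

B does no work; ΔKE = |q|E d.
½mv_f² = ½mv₀² + |q|Ed = ½(3.322×10⁻²⁷)(3.90×10⁴)² + (1.602×10⁻¹⁹)(2.48×10⁴)(1.08) ≈ 2.526×10⁻¹⁸ J + 4.291×10⁻¹⁵ J ≈ 4.293×10⁻¹⁵ J.
v_f = √(2·4.293×10⁻¹⁵/3.322×10⁻²⁷) ≈ 1.61×10⁶ m/s.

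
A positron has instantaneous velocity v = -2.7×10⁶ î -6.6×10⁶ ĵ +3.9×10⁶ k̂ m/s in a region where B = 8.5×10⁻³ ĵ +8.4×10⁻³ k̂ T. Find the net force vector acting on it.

F ≈ (-1.42×10⁻¹⁴, 3.63×10⁻¹⁵, -3.68×10⁻¹⁵) N

v×B = (-8.86×10⁴, 2.27×10⁴, -2.30×10⁴) N/C.
F = q v×B = (1.602×10⁻¹⁹ C)·(-8.86×10⁴, 2.27×10⁴, -2.30×10⁴) = (-1.42×10⁻¹⁴, 3.63×10⁻¹⁵, -3.68×10⁻¹⁵) N.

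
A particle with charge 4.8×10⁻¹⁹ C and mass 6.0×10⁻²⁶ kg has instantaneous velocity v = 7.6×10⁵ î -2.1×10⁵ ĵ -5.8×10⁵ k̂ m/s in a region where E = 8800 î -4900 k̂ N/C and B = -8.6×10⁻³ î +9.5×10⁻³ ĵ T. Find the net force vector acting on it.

F ≈ (6.87×10⁻¹⁵, 2.39×10⁻¹⁵, 2.47×10⁻¹⁶) N

v×B = (5510, 4990, 5410) N/C.
E + v×B = (1.43×10⁴, 4990, 514) N/C.
F = q(E + v×B) = (4.8×10⁻¹⁹ C)·(1.43×10⁴, 4990, 514) = (6.87×10⁻¹⁵, 2.39×10⁻¹⁵, 2.47×10⁻¹⁶) N.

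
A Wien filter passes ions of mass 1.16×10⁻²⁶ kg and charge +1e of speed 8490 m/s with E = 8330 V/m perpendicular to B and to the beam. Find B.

Balance of forces in the selector: qE = qvB ⇒ B = E/v.
B = 8330/8490 = 0.981 T.

B = 0.981 T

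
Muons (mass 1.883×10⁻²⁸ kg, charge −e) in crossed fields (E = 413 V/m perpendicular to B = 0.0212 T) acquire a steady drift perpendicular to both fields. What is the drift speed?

v_d ≈ 1.95×10⁴ m/s

In crossed fields the guiding centre drifts at v_d = |E×B|/B² = E/B, independent of charge and mass.
v_d = 413/0.0212 = 1.95×10⁴ m/s.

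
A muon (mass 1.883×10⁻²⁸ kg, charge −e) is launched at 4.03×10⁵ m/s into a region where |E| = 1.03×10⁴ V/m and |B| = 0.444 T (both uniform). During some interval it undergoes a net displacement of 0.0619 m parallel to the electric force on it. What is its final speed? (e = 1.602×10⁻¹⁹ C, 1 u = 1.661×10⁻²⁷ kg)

B does no work; ΔKE = |q|E d.
½mv_f² = ½mv₀² + |q|Ed = ½(1.883×10⁻²⁸)(4.03×10⁵)² + (1.602×10⁻¹⁹)(1.03×10⁴)(0.0619) ≈ 1.529×10⁻¹⁷ J + 1.021×10⁻¹⁶ J ≈ 1.174×10⁻¹⁶ J.
v_f = √(2·1.174×10⁻¹⁶/1.883×10⁻²⁸) ≈ 1.12×10⁶ m/s.

v_f ≈ 1.12×10⁶ m/s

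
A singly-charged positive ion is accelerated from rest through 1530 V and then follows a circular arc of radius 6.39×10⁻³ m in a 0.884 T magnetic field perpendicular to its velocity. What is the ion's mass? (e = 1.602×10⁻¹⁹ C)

Combine |q|V = ½mv² and r = mv/(|q|B): eliminate v to get m = qB²r²/(2V).
m = (1.602×10⁻¹⁹)(0.884)²(6.39×10⁻³)²/(2·1530) ≈ 1.67×10⁻²⁷ kg.

m ≈ 1.67×10⁻²⁷ kg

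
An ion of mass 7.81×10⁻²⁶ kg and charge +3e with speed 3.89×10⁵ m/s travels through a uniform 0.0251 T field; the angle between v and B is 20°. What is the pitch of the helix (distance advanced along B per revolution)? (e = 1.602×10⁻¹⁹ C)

p ≈ 14.9 m

v∥ = v cosθ = 3.89×10⁵·cos20° ≈ 3.655×10⁵ m/s.
T = 2πm/(|q|B) = 2π(7.81×10⁻²⁶)/((4.806×10⁻¹⁹)(0.0251)) ≈ 4.068×10⁻⁵ s.
pitch = v∥ T = (3.655×10⁵)(4.068×10⁻⁵) ≈ 14.9 m.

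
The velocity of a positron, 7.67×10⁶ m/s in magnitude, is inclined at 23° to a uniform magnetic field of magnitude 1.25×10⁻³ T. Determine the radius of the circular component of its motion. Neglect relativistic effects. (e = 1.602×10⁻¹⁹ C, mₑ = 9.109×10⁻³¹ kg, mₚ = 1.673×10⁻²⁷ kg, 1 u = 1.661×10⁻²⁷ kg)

r ≈ 0.0136 m

v⊥ = v sinθ = 7.67×10⁶·sin23° ≈ 2.997×10⁶ m/s.
r = m v⊥/(|q|B) = (9.109×10⁻³¹)(2.997×10⁶)/((1.602×10⁻¹⁹)(1.25×10⁻³)) ≈ 0.0136 m.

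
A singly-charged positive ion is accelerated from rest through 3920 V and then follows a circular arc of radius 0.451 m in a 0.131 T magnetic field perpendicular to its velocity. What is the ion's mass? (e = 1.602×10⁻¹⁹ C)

Combine |q|V = ½mv² and r = mv/(|q|B): eliminate v to get m = qB²r²/(2V).
m = (1.602×10⁻¹⁹)(0.131)²(0.451)²/(2·3920) ≈ 7.13×10⁻²⁶ kg.

m ≈ 7.13×10⁻²⁶ kg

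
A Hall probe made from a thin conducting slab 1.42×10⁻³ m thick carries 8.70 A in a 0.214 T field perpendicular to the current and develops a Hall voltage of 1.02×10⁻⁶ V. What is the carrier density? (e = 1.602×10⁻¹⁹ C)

From V_H = IB/(n e t), n = IB/(V_H e t).
n = (8.70)(0.214)/((1.02×10⁻⁶)(1.602×10⁻¹⁹)(1.42×10⁻³)) ≈ 8.02×10²⁷ m⁻³.

n ≈ 8.02×10²⁷ m⁻³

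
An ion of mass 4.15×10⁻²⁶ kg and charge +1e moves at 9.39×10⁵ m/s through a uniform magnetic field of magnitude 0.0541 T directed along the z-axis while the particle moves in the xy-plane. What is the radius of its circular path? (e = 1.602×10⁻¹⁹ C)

r ≈ 4.50 m

The magnetic force provides the centripetal force: |q|vB = mv²/r.
r = mv/(|q|B) = (4.15×10⁻²⁶)(9.39×10⁵)/((1.602×10⁻¹⁹)(0.0541)) ≈ 4.50 m.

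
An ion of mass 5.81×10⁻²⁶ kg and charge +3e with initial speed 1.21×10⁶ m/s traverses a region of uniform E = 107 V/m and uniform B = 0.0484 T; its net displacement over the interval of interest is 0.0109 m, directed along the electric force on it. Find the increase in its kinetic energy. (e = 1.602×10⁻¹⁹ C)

ΔKE ≈ 5.61×10⁻¹⁹ J

The magnetic force is always ⟂ v and does no work; only the electric force changes KE.
ΔKE = F_E · d = |q|E d = (4.806×10⁻¹⁹)(107)(0.0109) ≈ 5.61×10⁻¹⁹ J.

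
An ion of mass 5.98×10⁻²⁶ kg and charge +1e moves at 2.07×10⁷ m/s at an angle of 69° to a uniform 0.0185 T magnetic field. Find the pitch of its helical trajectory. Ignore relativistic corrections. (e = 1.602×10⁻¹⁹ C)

v∥ = v cosθ = 2.07×10⁷·cos69° ≈ 7.418×10⁶ m/s.
T = 2πm/(|q|B) = 2π(5.98×10⁻²⁶)/((1.602×10⁻¹⁹)(0.0185)) ≈ 1.268×10⁻⁴ s.
pitch = v∥ T = (7.418×10⁶)(1.268×10⁻⁴) ≈ 940 m.

p ≈ 940 m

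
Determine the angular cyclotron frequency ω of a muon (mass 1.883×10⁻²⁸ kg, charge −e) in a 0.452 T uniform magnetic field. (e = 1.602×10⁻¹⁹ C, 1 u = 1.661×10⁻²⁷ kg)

ω = |q|B/m.
ω = (1.602×10⁻¹⁹)(0.452)/1.883×10⁻²⁸ ≈ 3.85×10⁸ rad/s.

ω ≈ 3.85×10⁸ rad/s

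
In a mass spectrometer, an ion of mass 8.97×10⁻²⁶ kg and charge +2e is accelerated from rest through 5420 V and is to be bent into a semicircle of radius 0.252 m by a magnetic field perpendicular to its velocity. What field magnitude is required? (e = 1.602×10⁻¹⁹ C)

B ≈ 0.219 T

v = √(2|q|V/m) = √(2·3.204×10⁻¹⁹·5420/8.97×10⁻²⁶) ≈ 1.968×10⁵ m/s.
B = mv/(|q|r) = (8.97×10⁻²⁶)(1.968×10⁵)/((3.204×10⁻¹⁹)(0.252)) ≈ 0.219 T.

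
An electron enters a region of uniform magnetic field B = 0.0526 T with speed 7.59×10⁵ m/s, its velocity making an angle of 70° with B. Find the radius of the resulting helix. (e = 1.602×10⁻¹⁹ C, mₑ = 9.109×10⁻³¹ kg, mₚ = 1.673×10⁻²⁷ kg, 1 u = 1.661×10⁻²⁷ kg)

r ≈ 7.71×10⁻⁵ m

v⊥ = v sinθ = 7.59×10⁵·sin70° ≈ 7.132×10⁵ m/s.
r = m v⊥/(|q|B) = (9.109×10⁻³¹)(7.132×10⁵)/((1.602×10⁻¹⁹)(0.0526)) ≈ 7.71×10⁻⁵ m.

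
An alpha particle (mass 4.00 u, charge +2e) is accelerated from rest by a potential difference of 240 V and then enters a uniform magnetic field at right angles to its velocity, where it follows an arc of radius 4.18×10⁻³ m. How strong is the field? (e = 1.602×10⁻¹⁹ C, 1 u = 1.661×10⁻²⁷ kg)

v = √(2|q|V/m) = √(2·3.204×10⁻¹⁹·240/6.644×10⁻²⁷) ≈ 1.521×10⁵ m/s.
B = mv/(|q|r) = (6.644×10⁻²⁷)(1.521×10⁵)/((3.204×10⁻¹⁹)(4.18×10⁻³)) ≈ 0.755 T.

B ≈ 0.755 T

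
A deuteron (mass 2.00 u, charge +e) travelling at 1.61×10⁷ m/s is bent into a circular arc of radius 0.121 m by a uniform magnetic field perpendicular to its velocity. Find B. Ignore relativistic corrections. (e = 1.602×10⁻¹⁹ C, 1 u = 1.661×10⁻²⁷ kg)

From |q|vB = mv²/r, B = mv/(|q|r).
B = (3.322×10⁻²⁷)(1.61×10⁷)/((1.602×10⁻¹⁹)(0.121)) ≈ 2.76 T.

B ≈ 2.76 T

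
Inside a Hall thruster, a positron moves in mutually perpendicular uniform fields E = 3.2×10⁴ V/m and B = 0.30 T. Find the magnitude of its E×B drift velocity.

In crossed fields the guiding centre drifts at v_d = |E×B|/B² = E/B, independent of charge and mass.
v_d = 3.2×10⁴/0.30 = 1.1×10⁵ m/s.

v_d ≈ 1.1×10⁵ m/s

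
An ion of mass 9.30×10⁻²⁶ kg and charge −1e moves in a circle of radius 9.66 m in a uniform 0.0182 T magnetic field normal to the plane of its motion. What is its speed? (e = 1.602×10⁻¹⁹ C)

v ≈ 3.03×10⁵ m/s

From |q|vB = mv²/r, v = |q|Br/m.
v = (1.602×10⁻¹⁹)(0.0182)(9.66)/9.30×10⁻²⁶ ≈ 3.03×10⁵ m/s.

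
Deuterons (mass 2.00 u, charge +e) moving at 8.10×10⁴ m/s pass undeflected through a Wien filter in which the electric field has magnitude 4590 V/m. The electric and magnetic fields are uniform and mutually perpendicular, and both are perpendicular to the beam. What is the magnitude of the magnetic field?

Balance of forces in the selector: qE = qvB ⇒ B = E/v.
B = 4590/8.10×10⁴ = 0.0567 T.

B = 0.0567 T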